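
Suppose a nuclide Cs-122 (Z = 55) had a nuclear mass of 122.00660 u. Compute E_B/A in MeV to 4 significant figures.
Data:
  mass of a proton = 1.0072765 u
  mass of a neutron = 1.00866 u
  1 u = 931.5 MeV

7.435 MeV/nucleon

Total constituent mass: 55 × 1.0072765 + 67 × 1.00866 = 122.9804275 u
Δm = 122.9804275 − 122.00660 = 0.9738275 u
Binding energy = Δm·c² = 0.9738275 × 931.5 MeV/u = 907.120 MeV
Dividing by A = 122 gives 7.435 MeV per nucleon.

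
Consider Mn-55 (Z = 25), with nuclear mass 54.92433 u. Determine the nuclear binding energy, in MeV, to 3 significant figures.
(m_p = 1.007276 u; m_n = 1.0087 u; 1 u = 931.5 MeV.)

483 MeV

Z = 25, so N = A − Z = 55 − 25 = 30.
Σm = 25·m_p + 30·m_n = 25.181900 + 30.2610 = 55.442900 u
Mass defect Δm = 55.442900 − 54.92433 = 0.518570 u
E_B = 0.518570 × 931.5 = 483.048 MeV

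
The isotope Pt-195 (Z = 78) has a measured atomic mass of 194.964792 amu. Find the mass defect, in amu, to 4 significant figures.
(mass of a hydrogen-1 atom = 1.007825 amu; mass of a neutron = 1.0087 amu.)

Z = 78, so N = A − Z = 195 − 78 = 117.
Total constituent mass: 78 × 1.007825 + 117 × 1.0087 = 196.628250 amu
The mass defect is 196.628250 − 194.964792 = 1.663458 amu.

1.663 amu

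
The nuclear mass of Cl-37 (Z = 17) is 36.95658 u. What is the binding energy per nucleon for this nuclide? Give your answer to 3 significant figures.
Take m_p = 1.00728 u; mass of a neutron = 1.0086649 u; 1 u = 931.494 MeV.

8.57 MeV/nucleon

With 17 protons and 20 neutrons (A = 37):
Σm = 17·m_p + 20·m_n = 17.12376 + 20.1732980 = 37.2970580 u
Δm = 37.2970580 − 36.95658 = 0.3404780 u
Converting to energy: 0.3404780 u × 931.494 MeV/u = 317.153 MeV
Per nucleon: 317.153 / 37 = 8.572 MeV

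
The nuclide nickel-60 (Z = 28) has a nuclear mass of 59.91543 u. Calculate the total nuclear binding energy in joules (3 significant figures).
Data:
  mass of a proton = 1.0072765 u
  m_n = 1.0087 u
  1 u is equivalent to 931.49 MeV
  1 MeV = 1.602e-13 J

8.46e-11 J

The nucleus contains 28 protons and 60 − 28 = 32 neutrons.
Σm = 28·m_p + 32·m_n = 28.2037420 + 32.2784 = 60.4821420 u
The mass defect is 60.4821420 − 59.91543 = 0.5667120 u.
Binding energy = Δm·c² = 0.5667120 × 931.49 MeV/u = 527.887 MeV
In joules: 527.887 MeV × 1.602e-13 J/MeV = 8.4567e-11 J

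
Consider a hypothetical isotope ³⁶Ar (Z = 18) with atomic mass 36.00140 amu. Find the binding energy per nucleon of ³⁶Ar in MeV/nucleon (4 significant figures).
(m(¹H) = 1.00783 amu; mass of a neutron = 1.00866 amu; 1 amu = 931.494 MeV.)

7.644 MeV/nucleon

The nucleus contains 18 protons and 36 − 18 = 18 neutrons.
Total constituent mass: 18 × 1.00783 + 18 × 1.00866 = 36.29682 amu
Δm = 36.29682 − 36.00140 = 0.29542 amu
Binding energy = Δm·c² = 0.29542 × 931.494 MeV/amu = 275.182 MeV
Per nucleon: 275.182 / 36 = 7.644 MeV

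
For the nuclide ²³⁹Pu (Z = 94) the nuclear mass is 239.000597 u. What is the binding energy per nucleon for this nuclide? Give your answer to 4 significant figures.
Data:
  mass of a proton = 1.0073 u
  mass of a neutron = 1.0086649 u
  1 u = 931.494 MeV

7.569 MeV/nucleon

Σm = 94·m_p + 145·m_n = 94.6862 + 146.2564105 = 240.9426105 u
Δm = 240.9426105 − 239.000597 = 1.9420135 u
Converting to energy: 1.9420135 u × 931.494 MeV/u = 1808.97 MeV
Dividing by A = 239 gives 7.569 MeV per nucleon.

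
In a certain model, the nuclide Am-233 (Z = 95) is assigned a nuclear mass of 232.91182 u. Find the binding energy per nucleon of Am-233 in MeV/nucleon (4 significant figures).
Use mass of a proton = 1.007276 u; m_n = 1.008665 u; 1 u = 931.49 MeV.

7.896 MeV/nucleon

With 95 protons and 138 neutrons (A = 233):
Total constituent mass: 95 × 1.007276 + 138 × 1.008665 = 234.886990 u
The mass defect is 234.886990 − 232.91182 = 1.975170 u.
Binding energy = Δm·c² = 1.975170 × 931.49 MeV/u = 1839.85 MeV
Dividing by A = 233 gives 7.896 MeV per nucleon.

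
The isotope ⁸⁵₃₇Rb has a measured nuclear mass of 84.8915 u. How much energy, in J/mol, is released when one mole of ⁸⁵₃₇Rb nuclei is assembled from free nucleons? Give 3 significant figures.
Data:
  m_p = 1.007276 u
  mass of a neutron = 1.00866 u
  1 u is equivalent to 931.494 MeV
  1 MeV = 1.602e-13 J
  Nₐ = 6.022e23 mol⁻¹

7.13e+13 J/mol

The nucleus contains 37 protons and 85 − 37 = 48 neutrons.
Total constituent mass: 37 × 1.007276 + 48 × 1.00866 = 85.684892 u
Δm = 85.684892 − 84.8915 = 0.793392 u
Converting to energy: 0.793392 u × 931.494 MeV/u = 739.040 MeV
Per nucleus in joules: 739.040 MeV × 1.602e-13 J/MeV = 1.1839e-10 J
Per mole: 1.1839e-10 J × 6.022e23 mol⁻¹ = 7.1294e+13 J/mol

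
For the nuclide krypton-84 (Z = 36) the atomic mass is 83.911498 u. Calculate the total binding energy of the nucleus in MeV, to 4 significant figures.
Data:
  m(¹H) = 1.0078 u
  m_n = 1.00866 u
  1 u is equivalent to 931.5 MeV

Z = 36, so N = A − Z = 84 − 36 = 48.
Σm = 36·m(¹H) + 48·m_n = 36.2808 + 48.41568 = 84.69648 u
Δm = 84.69648 − 83.911498 = 0.784982 u
E_B = 0.784982 × 931.5 = 731.211 MeV

731.2 MeV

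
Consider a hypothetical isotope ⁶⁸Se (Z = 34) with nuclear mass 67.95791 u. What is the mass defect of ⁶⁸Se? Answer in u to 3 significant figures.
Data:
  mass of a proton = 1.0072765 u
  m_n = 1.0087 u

Mass of separated nucleons = 34(1.0072765) + 34(1.0087) = 34.2474010 + 34.2958 = 68.5432010 u
The mass defect is 68.5432010 − 67.95791 = 0.5852910 u.

0.585 u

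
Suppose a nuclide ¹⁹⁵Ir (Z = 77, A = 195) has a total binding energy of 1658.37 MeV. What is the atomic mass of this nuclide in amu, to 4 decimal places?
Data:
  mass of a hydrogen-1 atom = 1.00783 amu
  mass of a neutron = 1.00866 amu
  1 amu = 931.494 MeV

194.8445 amu

Mass defect = 1658.37 MeV / (931.494 MeV/amu) = 1.780334 amu
Constituent mass = 77(1.00783) + 118(1.00866) = 196.62479 amu
Atomic mass = 196.62479 − 1.780334 = 194.844456 amu ≈ 194.8445 amu (to 4 decimal places)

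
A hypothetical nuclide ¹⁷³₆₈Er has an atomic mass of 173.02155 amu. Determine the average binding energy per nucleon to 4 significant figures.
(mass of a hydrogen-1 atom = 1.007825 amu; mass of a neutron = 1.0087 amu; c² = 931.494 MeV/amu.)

7.668 MeV/nucleon

Z = 68, so N = A − Z = 173 − 68 = 105.
Mass of separated nucleons = 68(1.007825) + 105(1.0087) = 68.532100 + 105.9135 = 174.445600 amu
Δm = 174.445600 − 173.02155 = 1.424050 amu
E_B = 1.424050 × 931.494 = 1326.49 MeV
Per nucleon: 1326.49 / 173 = 7.668 MeV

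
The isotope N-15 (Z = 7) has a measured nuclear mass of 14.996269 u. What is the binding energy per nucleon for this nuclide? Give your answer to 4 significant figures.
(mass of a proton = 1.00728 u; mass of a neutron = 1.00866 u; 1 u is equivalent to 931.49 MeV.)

With 7 protons and 8 neutrons (A = 15):
Σm = 7·m_p + 8·m_n = 7.05096 + 8.06928 = 15.12024 u
The mass defect is 15.12024 − 14.996269 = 0.123971 u.
Binding energy = Δm·c² = 0.123971 × 931.49 MeV/u = 115.478 MeV
Dividing by A = 15 gives 7.699 MeV per nucleon.

7.699 MeV/nucleon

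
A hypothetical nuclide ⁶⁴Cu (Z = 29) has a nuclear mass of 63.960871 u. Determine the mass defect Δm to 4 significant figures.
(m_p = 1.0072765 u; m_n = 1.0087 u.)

Z = 29, so N = A − Z = 64 − 29 = 35.
Mass of separated nucleons = 29(1.0072765) + 35(1.0087) = 29.2110185 + 35.3045 = 64.5155185 u
Mass defect Δm = 64.5155185 − 63.960871 = 0.5546475 u

0.5546 u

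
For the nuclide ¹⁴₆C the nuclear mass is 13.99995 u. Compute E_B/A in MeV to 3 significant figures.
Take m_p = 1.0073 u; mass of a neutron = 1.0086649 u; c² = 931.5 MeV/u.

The nucleus contains 6 protons and 14 − 6 = 8 neutrons.
Total constituent mass: 6 × 1.0073 + 8 × 1.0086649 = 14.1131192 u
The mass defect is 14.1131192 − 13.99995 = 0.1131692 u.
Binding energy = Δm·c² = 0.1131692 × 931.5 MeV/u = 105.417 MeV
BE/A = 105.417 MeV / 14 = 7.530 MeV/nucleon

7.53 MeV/nucleon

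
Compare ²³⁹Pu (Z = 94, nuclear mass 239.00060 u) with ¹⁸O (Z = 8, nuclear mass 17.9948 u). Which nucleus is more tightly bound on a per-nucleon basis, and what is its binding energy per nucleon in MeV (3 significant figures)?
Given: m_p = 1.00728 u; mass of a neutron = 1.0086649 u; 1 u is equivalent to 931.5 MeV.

²³⁹Pu: Σm = 94(1.00728) + 145(1.0086649) = 240.9407305 u; Δm = 1.9401305 u; E_B = 1807.2 MeV; E_B/A = 7.562 MeV
¹⁸O: Σm = 8(1.00728) + 10(1.0086649) = 18.1448890 u; Δm = 0.1500890 u; E_B = 139.81 MeV; E_B/A = 7.767 MeV
¹⁸O has the higher binding energy per nucleon, so it is the more tightly bound nucleus.

¹⁸O; 7.77 MeV/nucleon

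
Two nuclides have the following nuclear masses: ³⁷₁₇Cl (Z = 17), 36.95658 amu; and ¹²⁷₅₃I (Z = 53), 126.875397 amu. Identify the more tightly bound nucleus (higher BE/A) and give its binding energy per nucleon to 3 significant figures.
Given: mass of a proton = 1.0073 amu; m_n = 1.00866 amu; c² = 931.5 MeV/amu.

³⁷₁₇Cl: Σm = 17(1.0073) + 20(1.00866) = 37.29730 amu; Δm = 0.34072 amu; E_B = 317.38 MeV; E_B/A = 8.578 MeV
¹²⁷₅₃I: Σm = 53(1.0073) + 74(1.00866) = 128.02774 amu; Δm = 1.152343 amu; E_B = 1073.4 MeV; E_B/A = 8.452 MeV
³⁷₁₇Cl has the higher binding energy per nucleon, so it is the more tightly bound nucleus.

³⁷₁₇Cl; 8.58 MeV/nucleon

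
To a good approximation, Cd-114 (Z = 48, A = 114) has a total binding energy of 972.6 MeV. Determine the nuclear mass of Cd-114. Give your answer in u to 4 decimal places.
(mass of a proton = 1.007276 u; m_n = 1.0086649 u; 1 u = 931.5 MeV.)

Mass defect = 972.6 MeV / (931.5 MeV/u) = 1.044122 u
Constituent mass = 48(1.007276) + 66(1.0086649) = 114.9211314 u
Nuclear mass = 114.9211314 − 1.044122 = 113.8770094 u ≈ 113.8770 u (to 4 decimal places)

113.8770 u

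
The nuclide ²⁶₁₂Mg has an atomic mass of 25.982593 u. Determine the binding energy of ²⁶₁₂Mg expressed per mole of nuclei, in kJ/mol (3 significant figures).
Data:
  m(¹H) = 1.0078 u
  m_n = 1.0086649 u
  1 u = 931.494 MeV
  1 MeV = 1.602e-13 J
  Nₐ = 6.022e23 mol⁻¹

With 12 protons and 14 neutrons (A = 26):
Total constituent mass: 12 × 1.0078 + 14 × 1.0086649 = 26.2149086 u
The mass defect is 26.2149086 − 25.982593 = 0.2323156 u.
E_B = 0.2323156 × 931.494 = 216.401 MeV
Per nucleus in joules: 216.401 MeV × 1.602e-13 J/MeV = 3.4667e-11 J
Per mole: 3.4667e-11 J × 6.022e23 mol⁻¹ = 2.0876e+13 J/mol

2.09e+10 kJ/mol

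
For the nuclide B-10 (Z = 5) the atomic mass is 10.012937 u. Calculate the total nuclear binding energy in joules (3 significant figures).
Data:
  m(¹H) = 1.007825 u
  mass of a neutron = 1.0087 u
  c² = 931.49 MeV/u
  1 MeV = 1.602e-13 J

1.04e-11 J

With 5 protons and 5 neutrons (A = 10):
Mass of separated nucleons = 5(1.007825) + 5(1.0087) = 5.039125 + 5.0435 = 10.082625 u
Δm = 10.082625 − 10.012937 = 0.069688 u
Binding energy = Δm·c² = 0.069688 × 931.49 MeV/u = 64.9137 MeV
In joules: 64.9137 MeV × 1.602e-13 J/MeV = 1.0399e-11 J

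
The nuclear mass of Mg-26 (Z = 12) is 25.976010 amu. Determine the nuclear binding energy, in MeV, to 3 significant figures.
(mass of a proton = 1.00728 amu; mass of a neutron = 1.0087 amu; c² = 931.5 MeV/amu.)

217 MeV

With 12 protons and 14 neutrons (A = 26):
Σm = 12·m_p + 14·m_n = 12.08736 + 14.1218 = 26.20916 amu
Δm = 26.20916 − 25.976010 = 0.233150 amu
Converting to energy: 0.233150 amu × 931.5 MeV/amu = 217.179 MeV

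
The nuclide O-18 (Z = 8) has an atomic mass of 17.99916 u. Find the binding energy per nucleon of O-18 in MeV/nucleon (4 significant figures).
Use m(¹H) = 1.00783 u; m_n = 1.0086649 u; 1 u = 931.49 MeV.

With 8 protons and 10 neutrons (A = 18):
Total constituent mass: 8 × 1.00783 + 10 × 1.0086649 = 18.1492890 u
Δm = 18.1492890 − 17.99916 = 0.1501290 u
Binding energy = Δm·c² = 0.1501290 × 931.49 MeV/u = 139.844 MeV
Dividing by A = 18 gives 7.769 MeV per nucleon.

7.769 MeV/nucleon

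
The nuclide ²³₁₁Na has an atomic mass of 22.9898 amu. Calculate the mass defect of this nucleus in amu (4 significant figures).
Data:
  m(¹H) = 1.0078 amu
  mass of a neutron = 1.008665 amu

Σm = 11·m(¹H) + 12·m_n = 11.0858 + 12.103980 = 23.189780 amu
The mass defect is 23.189780 − 22.9898 = 0.199980 amu.

0.2000 amu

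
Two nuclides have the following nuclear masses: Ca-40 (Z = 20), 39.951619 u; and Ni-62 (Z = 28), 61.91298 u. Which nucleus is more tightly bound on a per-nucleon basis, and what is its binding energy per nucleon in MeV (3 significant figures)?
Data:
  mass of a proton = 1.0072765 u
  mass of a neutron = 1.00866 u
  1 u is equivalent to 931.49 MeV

Ca-40: Σm = 20(1.0072765) + 20(1.00866) = 40.3187300 u; Δm = 0.3671110 u; E_B = 341.96 MeV; E_B/A = 8.549 MeV
Ni-62: Σm = 28(1.0072765) + 34(1.00866) = 62.4981820 u; Δm = 0.5852020 u; E_B = 545.11 MeV; E_B/A = 8.792 MeV
Ni-62 has the higher binding energy per nucleon, so it is the more tightly bound nucleus.

Ni-62; 8.79 MeV/nucleon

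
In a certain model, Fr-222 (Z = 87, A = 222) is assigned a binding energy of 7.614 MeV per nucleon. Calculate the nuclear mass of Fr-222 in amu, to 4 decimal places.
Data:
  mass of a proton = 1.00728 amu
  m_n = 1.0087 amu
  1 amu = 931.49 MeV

Total binding energy = 222 × 7.614 = 1690.308 MeV
Mass defect = 1690.308 MeV / (931.49 MeV/amu) = 1.814628 amu
Constituent mass = 87(1.00728) + 135(1.0087) = 223.80786 amu
Nuclear mass = 223.80786 − 1.814628 = 221.993232 amu ≈ 221.9932 amu (to 4 decimal places)

221.9932 amu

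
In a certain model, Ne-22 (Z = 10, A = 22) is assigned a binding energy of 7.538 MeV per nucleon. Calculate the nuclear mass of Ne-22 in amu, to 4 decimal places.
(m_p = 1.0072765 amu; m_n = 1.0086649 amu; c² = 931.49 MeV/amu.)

21.9987 amu

Total binding energy = 22 × 7.538 = 165.836 MeV
Mass defect = 165.836 MeV / (931.49 MeV/amu) = 0.178033 amu
Constituent mass = 10(1.0072765) + 12(1.0086649) = 22.1767438 amu
Nuclear mass = 22.1767438 − 0.178033 = 21.9987108 amu ≈ 21.9987 amu (to 4 decimal places)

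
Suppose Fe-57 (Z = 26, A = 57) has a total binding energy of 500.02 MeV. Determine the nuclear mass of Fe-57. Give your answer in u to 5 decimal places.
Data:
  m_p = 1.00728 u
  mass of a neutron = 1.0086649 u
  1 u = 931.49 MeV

56.92110 u

Mass defect = 500.02 MeV / (931.49 MeV/u) = 0.5367959 u
Constituent mass = 26(1.00728) + 31(1.0086649) = 57.4578919 u
Nuclear mass = 57.4578919 − 0.5367959 = 56.9210960 u ≈ 56.92110 u (to 5 decimal places)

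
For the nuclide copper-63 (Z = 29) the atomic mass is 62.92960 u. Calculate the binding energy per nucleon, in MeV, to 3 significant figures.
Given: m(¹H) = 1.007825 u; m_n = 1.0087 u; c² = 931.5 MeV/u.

With 29 protons and 34 neutrons (A = 63):
Total constituent mass: 29 × 1.007825 + 34 × 1.0087 = 63.522725 u
Mass defect Δm = 63.522725 − 62.92960 = 0.593125 u
Converting to energy: 0.593125 u × 931.5 MeV/u = 552.496 MeV
Dividing by A = 63 gives 8.770 MeV per nucleon.

8.77 MeV/nucleon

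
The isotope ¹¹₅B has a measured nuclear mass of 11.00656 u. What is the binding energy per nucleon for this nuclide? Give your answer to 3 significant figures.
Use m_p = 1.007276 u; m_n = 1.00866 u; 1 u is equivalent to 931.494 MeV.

Total constituent mass: 5 × 1.007276 + 6 × 1.00866 = 11.088340 u
The mass defect is 11.088340 − 11.00656 = 0.081780 u.
Converting to energy: 0.081780 u × 931.494 MeV/u = 76.1776 MeV
Per nucleon: 76.1776 / 11 = 6.925 MeV

6.93 MeV/nucleon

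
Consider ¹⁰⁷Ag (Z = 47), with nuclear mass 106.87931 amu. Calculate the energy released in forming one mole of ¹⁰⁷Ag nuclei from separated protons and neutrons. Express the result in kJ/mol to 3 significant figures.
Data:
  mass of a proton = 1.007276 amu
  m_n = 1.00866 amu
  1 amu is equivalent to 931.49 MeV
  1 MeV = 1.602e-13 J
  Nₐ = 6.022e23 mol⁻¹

8.83e+10 kJ/mol

The nucleus contains 47 protons and 107 − 47 = 60 neutrons.
Total constituent mass: 47 × 1.007276 + 60 × 1.00866 = 107.861572 amu
Δm = 107.861572 − 106.87931 = 0.982262 amu
Converting to energy: 0.982262 amu × 931.49 MeV/amu = 914.967 MeV
Per nucleus in joules: 914.967 MeV × 1.602e-13 J/MeV = 1.4658e-10 J
Per mole: 1.4658e-10 J × 6.022e23 mol⁻¹ = 8.8270e+13 J/mol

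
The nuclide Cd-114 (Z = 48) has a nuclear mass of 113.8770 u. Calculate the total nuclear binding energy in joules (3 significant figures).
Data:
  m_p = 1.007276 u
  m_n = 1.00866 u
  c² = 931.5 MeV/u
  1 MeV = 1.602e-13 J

1.56e-10 J

Z = 48, so N = A − Z = 114 − 48 = 66.
Total constituent mass: 48 × 1.007276 + 66 × 1.00866 = 114.920808 u
Mass defect Δm = 114.920808 − 113.8770 = 1.043808 u
Binding energy = Δm·c² = 1.043808 × 931.5 MeV/u = 972.307 MeV
In joules: 972.307 MeV × 1.602e-13 J/MeV = 1.5576e-10 J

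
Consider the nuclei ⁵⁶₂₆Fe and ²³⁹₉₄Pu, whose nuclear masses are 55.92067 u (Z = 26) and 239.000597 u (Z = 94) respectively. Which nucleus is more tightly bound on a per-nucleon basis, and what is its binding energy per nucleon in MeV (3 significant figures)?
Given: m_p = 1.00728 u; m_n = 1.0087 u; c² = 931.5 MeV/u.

⁵⁶₂₆Fe: Σm = 26(1.00728) + 30(1.0087) = 56.45028 u; Δm = 0.52961 u; E_B = 493.33 MeV; E_B/A = 8.809 MeV
²³⁹₉₄Pu: Σm = 94(1.00728) + 145(1.0087) = 240.94582 u; Δm = 1.945223 u; E_B = 1811.975 MeV; E_B/A = 7.581 MeV
⁵⁶₂₆Fe has the higher binding energy per nucleon, so it is the more tightly bound nucleus.

⁵⁶₂₆Fe; 8.81 MeV/nucleon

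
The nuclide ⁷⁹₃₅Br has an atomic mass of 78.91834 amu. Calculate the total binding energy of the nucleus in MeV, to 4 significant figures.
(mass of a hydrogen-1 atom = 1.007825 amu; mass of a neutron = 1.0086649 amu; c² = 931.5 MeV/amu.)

With 35 protons and 44 neutrons (A = 79):
Mass of separated nucleons = 35(1.007825) + 44(1.0086649) = 35.273875 + 44.3812556 = 79.6551306 amu
The mass defect is 79.6551306 − 78.91834 = 0.7367906 amu.
Binding energy = Δm·c² = 0.7367906 × 931.5 MeV/amu = 686.320 MeV

686.3 MeV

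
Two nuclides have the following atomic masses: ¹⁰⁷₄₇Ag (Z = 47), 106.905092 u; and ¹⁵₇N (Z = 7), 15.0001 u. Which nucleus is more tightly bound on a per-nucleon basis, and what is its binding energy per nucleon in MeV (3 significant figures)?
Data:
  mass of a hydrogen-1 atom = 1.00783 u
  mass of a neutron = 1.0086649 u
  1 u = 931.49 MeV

¹⁰⁷₄₇Ag; 8.56 MeV/nucleon

¹⁰⁷₄₇Ag: Σm = 47(1.00783) + 60(1.0086649) = 107.8879040 u; Δm = 0.9828120 u; E_B = 915.48 MeV; E_B/A = 8.556 MeV
¹⁵₇N: Σm = 7(1.00783) + 8(1.0086649) = 15.1241292 u; Δm = 0.1240292 u; E_B = 115.53 MeV; E_B/A = 7.702 MeV
¹⁰⁷₄₇Ag has the higher binding energy per nucleon, so it is the more tightly bound nucleus.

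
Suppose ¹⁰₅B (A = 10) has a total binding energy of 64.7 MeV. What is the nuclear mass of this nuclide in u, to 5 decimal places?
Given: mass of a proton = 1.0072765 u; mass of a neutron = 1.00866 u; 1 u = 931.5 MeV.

Mass defect = 64.7 MeV / (931.5 MeV/u) = 0.0694579 u
Constituent mass = 5(1.0072765) + 5(1.00866) = 10.0796825 u
Nuclear mass = 10.0796825 − 0.0694579 = 10.0102246 u ≈ 10.01022 u (to 5 decimal places)

10.01022 u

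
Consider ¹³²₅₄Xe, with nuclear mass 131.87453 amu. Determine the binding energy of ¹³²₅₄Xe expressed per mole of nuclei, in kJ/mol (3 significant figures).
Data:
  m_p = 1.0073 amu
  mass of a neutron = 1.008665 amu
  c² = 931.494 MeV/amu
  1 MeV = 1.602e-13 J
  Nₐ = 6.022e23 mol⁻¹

The nucleus contains 54 protons and 132 − 54 = 78 neutrons.
Σm = 54·m_p + 78·m_n = 54.3942 + 78.675870 = 133.070070 amu
Mass defect Δm = 133.070070 − 131.87453 = 1.195540 amu
Binding energy = Δm·c² = 1.195540 × 931.494 MeV/amu = 1113.64 MeV
Per nucleus in joules: 1113.64 MeV × 1.602e-13 J/MeV = 1.7841e-10 J
Per mole: 1.7841e-10 J × 6.022e23 mol⁻¹ = 1.0744e+14 J/mol

1.07e+11 kJ/mol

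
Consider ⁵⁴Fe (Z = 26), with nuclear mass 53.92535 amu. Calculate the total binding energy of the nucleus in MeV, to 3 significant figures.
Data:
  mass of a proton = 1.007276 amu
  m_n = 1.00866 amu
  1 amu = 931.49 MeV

With 26 protons and 28 neutrons (A = 54):
Total constituent mass: 26 × 1.007276 + 28 × 1.00866 = 54.431656 amu
Mass defect Δm = 54.431656 − 53.92535 = 0.506306 amu
E_B = 0.506306 × 931.49 = 471.619 MeV

472 MeV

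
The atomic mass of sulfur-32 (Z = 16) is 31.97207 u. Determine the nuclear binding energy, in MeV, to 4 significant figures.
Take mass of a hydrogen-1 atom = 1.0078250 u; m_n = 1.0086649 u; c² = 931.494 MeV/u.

The nucleus contains 16 protons and 32 − 16 = 16 neutrons.
Mass of separated nucleons = 16(1.0078250) + 16(1.0086649) = 16.1252000 + 16.1386384 = 32.2638384 u
Δm = 32.2638384 − 31.97207 = 0.2917684 u
Binding energy = Δm·c² = 0.2917684 × 931.494 MeV/u = 271.781 MeV

271.8 MeV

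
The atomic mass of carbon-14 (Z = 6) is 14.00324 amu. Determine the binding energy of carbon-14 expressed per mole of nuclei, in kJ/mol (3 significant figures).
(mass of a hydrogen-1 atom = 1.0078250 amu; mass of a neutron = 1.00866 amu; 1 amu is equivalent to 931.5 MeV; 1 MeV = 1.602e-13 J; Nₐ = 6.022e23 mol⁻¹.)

1.02e+10 kJ/mol

The nucleus contains 6 protons and 14 − 6 = 8 neutrons.
Mass of separated nucleons = 6(1.0078250) + 8(1.00866) = 6.0469500 + 8.06928 = 14.1162300 amu
Δm = 14.1162300 − 14.00324 = 0.1129900 amu
E_B = 0.1129900 × 931.5 = 105.250 MeV
Per nucleus in joules: 105.250 MeV × 1.602e-13 J/MeV = 1.6861e-11 J
Per mole: 1.6861e-11 J × 6.022e23 mol⁻¹ = 1.0154e+13 J/mol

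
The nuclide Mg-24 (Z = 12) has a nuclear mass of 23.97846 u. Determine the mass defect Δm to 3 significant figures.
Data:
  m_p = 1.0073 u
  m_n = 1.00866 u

Σm = 12·m_p + 12·m_n = 12.0876 + 12.10392 = 24.19152 u
Mass defect Δm = 24.19152 − 23.97846 = 0.21306 u

0.213 u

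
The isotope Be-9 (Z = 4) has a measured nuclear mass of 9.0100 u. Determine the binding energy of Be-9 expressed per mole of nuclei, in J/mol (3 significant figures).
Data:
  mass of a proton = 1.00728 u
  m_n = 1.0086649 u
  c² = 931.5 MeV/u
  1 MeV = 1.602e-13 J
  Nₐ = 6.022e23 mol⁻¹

5.61e+12 J/mol

Mass of separated nucleons = 4(1.00728) + 5(1.0086649) = 4.02912 + 5.0433245 = 9.0724445 u
Δm = 9.0724445 − 9.0100 = 0.0624445 u
Converting to energy: 0.0624445 u × 931.5 MeV/u = 58.1671 MeV
Per nucleus in joules: 58.1671 MeV × 1.602e-13 J/MeV = 9.3184e-12 J
Per mole: 9.3184e-12 J × 6.022e23 mol⁻¹ = 5.6115e+12 J/mol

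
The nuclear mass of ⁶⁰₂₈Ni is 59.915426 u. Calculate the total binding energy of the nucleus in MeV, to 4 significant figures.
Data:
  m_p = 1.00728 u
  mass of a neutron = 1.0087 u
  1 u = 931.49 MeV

528.0 MeV

Total constituent mass: 28 × 1.00728 + 32 × 1.0087 = 60.48224 u
Mass defect Δm = 60.48224 − 59.915426 = 0.566814 u
Converting to energy: 0.566814 u × 931.49 MeV/u = 527.982 MeV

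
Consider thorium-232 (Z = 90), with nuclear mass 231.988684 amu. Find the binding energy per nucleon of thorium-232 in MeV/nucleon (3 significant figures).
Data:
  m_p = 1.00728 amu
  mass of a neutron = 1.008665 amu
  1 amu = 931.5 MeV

7.62 MeV/nucleon

With 90 protons and 142 neutrons (A = 232):
Σm = 90·m_p + 142·m_n = 90.65520 + 143.230430 = 233.885630 amu
Δm = 233.885630 − 231.988684 = 1.896946 amu
Binding energy = Δm·c² = 1.896946 × 931.5 MeV/amu = 1767.01 MeV
BE/A = 1767.01 MeV / 232 = 7.616 MeV/nucleon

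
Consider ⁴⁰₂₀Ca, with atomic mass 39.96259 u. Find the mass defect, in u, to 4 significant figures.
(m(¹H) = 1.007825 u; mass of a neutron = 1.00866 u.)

0.3671 u

Mass of separated nucleons = 20(1.007825) + 20(1.00866) = 20.156500 + 20.17320 = 40.329700 u
Mass defect Δm = 40.329700 − 39.96259 = 0.367110 u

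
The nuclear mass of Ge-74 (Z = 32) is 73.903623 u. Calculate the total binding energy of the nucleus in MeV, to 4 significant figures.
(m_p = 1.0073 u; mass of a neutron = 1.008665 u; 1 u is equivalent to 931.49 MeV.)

With 32 protons and 42 neutrons (A = 74):
Σm = 32·m_p + 42·m_n = 32.2336 + 42.363930 = 74.597530 u
Δm = 74.597530 − 73.903623 = 0.693907 u
E_B = 0.693907 × 931.49 = 646.367 MeV

646.4 MeV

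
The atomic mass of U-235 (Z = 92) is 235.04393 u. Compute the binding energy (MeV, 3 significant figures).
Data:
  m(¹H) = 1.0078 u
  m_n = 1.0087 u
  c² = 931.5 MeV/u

1790 MeV

Z = 92, so N = A − Z = 235 − 92 = 143.
Total constituent mass: 92 × 1.0078 + 143 × 1.0087 = 236.9617 u
Mass defect Δm = 236.9617 − 235.04393 = 1.91777 u
Binding energy = Δm·c² = 1.91777 × 931.5 MeV/u = 1786.40 MeV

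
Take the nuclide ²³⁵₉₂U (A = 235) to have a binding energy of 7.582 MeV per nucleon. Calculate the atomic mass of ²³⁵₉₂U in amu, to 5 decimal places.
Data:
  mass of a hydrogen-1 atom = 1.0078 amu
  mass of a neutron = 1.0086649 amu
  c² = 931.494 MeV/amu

Total binding energy = 235 × 7.582 = 1781.770 MeV
Mass defect = 1781.770 MeV / (931.494 MeV/amu) = 1.9128089 amu
Constituent mass = 92(1.0078) + 143(1.0086649) = 236.9566807 amu
Atomic mass = 236.9566807 − 1.9128089 = 235.0438718 amu ≈ 235.04387 amu (to 5 decimal places)

235.04387 amu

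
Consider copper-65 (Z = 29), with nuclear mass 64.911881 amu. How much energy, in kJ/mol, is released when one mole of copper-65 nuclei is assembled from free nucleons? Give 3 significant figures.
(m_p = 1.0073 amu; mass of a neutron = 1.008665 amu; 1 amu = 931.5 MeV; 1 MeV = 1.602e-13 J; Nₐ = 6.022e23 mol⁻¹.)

5.50e+10 kJ/mol

Mass of separated nucleons = 29(1.0073) + 36(1.008665) = 29.2117 + 36.311940 = 65.523640 amu
Mass defect Δm = 65.523640 − 64.911881 = 0.611759 amu
Binding energy = Δm·c² = 0.611759 × 931.5 MeV/amu = 569.854 MeV
Per nucleus in joules: 569.854 MeV × 1.602e-13 J/MeV = 9.1291e-11 J
Per mole: 9.1291e-11 J × 6.022e23 mol⁻¹ = 5.4975e+13 J/mol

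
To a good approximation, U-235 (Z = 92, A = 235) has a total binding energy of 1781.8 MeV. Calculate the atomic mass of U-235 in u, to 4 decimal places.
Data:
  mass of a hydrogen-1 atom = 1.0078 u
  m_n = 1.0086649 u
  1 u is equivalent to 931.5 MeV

Mass defect = 1781.8 MeV / (931.5 MeV/u) = 1.912829 u
Constituent mass = 92(1.0078) + 143(1.0086649) = 236.9566807 u
Atomic mass = 236.9566807 − 1.912829 = 235.0438517 u ≈ 235.0439 u (to 4 decimal places)

235.0439 u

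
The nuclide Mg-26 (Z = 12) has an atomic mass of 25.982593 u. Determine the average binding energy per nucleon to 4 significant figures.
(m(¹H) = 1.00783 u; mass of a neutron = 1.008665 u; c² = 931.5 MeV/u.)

8.336 MeV/nucleon

Mass of separated nucleons = 12(1.00783) + 14(1.008665) = 12.09396 + 14.121310 = 26.215270 u
Δm = 26.215270 − 25.982593 = 0.232677 u
Binding energy = Δm·c² = 0.232677 × 931.5 MeV/u = 216.739 MeV
Dividing by A = 26 gives 8.336 MeV per nucleon.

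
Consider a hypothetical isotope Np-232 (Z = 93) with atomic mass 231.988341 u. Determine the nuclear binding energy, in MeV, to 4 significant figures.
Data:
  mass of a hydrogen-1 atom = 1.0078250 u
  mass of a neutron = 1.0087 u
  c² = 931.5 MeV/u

1815 MeV

Total constituent mass: 93 × 1.0078250 + 139 × 1.0087 = 233.9370250 u
The mass defect is 233.9370250 − 231.988341 = 1.9486840 u.
Binding energy = Δm·c² = 1.9486840 × 931.5 MeV/u = 1815.20 MeV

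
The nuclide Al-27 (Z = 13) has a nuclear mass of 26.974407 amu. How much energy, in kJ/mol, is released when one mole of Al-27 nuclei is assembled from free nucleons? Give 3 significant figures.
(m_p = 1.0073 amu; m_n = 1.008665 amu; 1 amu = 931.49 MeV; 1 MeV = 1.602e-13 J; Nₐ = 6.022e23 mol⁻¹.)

Z = 13, so N = A − Z = 27 − 13 = 14.
Mass of separated nucleons = 13(1.0073) + 14(1.008665) = 13.0949 + 14.121310 = 27.216210 amu
The mass defect is 27.216210 − 26.974407 = 0.241803 amu.
E_B = 0.241803 × 931.49 = 225.237 MeV
Per nucleus in joules: 225.237 MeV × 1.602e-13 J/MeV = 3.6083e-11 J
Per mole: 3.6083e-11 J × 6.022e23 mol⁻¹ = 2.1729e+13 J/mol

2.17e+10 kJ/mol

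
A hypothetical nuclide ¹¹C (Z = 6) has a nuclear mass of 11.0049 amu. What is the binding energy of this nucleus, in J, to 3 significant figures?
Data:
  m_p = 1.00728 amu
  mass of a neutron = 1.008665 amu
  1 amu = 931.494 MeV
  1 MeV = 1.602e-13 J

With 6 protons and 5 neutrons (A = 11):
Mass of separated nucleons = 6(1.00728) + 5(1.008665) = 6.04368 + 5.043325 = 11.087005 amu
The mass defect is 11.087005 − 11.0049 = 0.082105 amu.
Binding energy = Δm·c² = 0.082105 × 931.494 MeV/amu = 76.4803 MeV
In joules: 76.4803 MeV × 1.602e-13 J/MeV = 1.2252e-11 J

1.23e-11 J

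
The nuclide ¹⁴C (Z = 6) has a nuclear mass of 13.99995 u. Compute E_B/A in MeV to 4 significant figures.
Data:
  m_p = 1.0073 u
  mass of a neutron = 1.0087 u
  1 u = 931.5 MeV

7.548 MeV/nucleon

Z = 6, so N = A − Z = 14 − 6 = 8.
Total constituent mass: 6 × 1.0073 + 8 × 1.0087 = 14.1134 u
The mass defect is 14.1134 − 13.99995 = 0.11345 u.
E_B = 0.11345 × 931.5 = 105.6787 MeV
Per nucleon: 105.6787 / 14 = 7.548 MeV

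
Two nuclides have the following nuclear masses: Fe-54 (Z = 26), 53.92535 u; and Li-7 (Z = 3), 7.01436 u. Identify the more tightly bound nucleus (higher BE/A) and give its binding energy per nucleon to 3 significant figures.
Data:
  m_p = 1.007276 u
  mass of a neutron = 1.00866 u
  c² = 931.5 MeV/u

Fe-54: Σm = 26(1.007276) + 28(1.00866) = 54.431656 u; Δm = 0.506306 u; E_B = 471.62 MeV; E_B/A = 8.734 MeV
Li-7: Σm = 3(1.007276) + 4(1.00866) = 7.056468 u; Δm = 0.042108 u; E_B = 39.224 MeV; E_B/A = 5.603 MeV
Fe-54 has the higher binding energy per nucleon, so it is the more tightly bound nucleus.

Fe-54; 8.73 MeV/nucleon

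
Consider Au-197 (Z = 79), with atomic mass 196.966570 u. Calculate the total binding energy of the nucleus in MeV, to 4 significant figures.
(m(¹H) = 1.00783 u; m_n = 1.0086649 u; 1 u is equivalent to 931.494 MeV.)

Z = 79, so N = A − Z = 197 − 79 = 118.
Σm = 79·m(¹H) + 118·m_n = 79.61857 + 119.0224582 = 198.6410282 u
Δm = 198.6410282 − 196.966570 = 1.6744582 u
E_B = 1.6744582 × 931.494 = 1559.75 MeV

1560 MeV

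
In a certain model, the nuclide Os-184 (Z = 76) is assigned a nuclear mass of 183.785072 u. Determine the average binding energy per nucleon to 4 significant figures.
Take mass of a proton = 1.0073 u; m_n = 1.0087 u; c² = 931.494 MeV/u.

8.653 MeV/nucleon

The nucleus contains 76 protons and 184 − 76 = 108 neutrons.
Total constituent mass: 76 × 1.0073 + 108 × 1.0087 = 185.4944 u
Mass defect Δm = 185.4944 − 183.785072 = 1.709328 u
E_B = 1.709328 × 931.494 = 1592.23 MeV
BE/A = 1592.23 MeV / 184 = 8.653 MeV/nucleon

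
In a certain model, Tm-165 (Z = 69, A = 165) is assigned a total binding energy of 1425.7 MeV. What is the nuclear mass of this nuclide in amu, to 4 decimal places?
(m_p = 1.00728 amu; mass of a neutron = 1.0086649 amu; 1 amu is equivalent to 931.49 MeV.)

164.8036 amu

Mass defect = 1425.7 MeV / (931.49 MeV/amu) = 1.530559 amu
Constituent mass = 69(1.00728) + 96(1.0086649) = 166.3341504 amu
Nuclear mass = 166.3341504 − 1.530559 = 164.8035914 amu ≈ 164.8036 amu (to 4 decimal places)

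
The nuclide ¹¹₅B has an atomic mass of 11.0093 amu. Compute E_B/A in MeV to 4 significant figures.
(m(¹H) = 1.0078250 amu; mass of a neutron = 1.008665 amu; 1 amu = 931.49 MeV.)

Mass of separated nucleons = 5(1.0078250) + 6(1.008665) = 5.0391250 + 6.051990 = 11.0911150 amu
The mass defect is 11.0911150 − 11.0093 = 0.0818150 amu.
Converting to energy: 0.0818150 amu × 931.49 MeV/amu = 76.2099 MeV
BE/A = 76.2099 MeV / 11 = 6.928 MeV/nucleon

6.928 MeV/nucleon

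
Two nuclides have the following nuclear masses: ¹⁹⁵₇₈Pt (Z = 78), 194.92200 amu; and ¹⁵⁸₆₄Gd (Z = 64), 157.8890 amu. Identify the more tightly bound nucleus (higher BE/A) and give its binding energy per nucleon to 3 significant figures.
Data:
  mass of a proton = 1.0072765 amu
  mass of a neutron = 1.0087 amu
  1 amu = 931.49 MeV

¹⁵⁸₆₄Gd; 8.22 MeV/nucleon

¹⁹⁵₇₈Pt: Σm = 78(1.0072765) + 117(1.0087) = 196.5854670 amu; Δm = 1.6634670 amu; E_B = 1549.5 MeV; E_B/A = 7.946 MeV
¹⁵⁸₆₄Gd: Σm = 64(1.0072765) + 94(1.0087) = 159.2834960 amu; Δm = 1.3944960 amu; E_B = 1298.96 MeV; E_B/A = 8.221 MeV
¹⁵⁸₆₄Gd has the higher binding energy per nucleon, so it is the more tightly bound nucleus.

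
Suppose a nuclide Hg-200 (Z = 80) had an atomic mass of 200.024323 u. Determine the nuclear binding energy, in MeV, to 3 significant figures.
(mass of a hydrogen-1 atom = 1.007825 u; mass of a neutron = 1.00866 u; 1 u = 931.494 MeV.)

Z = 80, so N = A − Z = 200 − 80 = 120.
Mass of separated nucleons = 80(1.007825) + 120(1.00866) = 80.626000 + 121.03920 = 201.665200 u
The mass defect is 201.665200 − 200.024323 = 1.640877 u.
Binding energy = Δm·c² = 1.640877 × 931.494 MeV/u = 1528.47 MeV

1530 MeV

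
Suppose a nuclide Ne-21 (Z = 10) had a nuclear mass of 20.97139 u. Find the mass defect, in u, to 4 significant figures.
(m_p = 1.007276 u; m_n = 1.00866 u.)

The nucleus contains 10 protons and 21 − 10 = 11 neutrons.
Mass of separated nucleons = 10(1.007276) + 11(1.00866) = 10.072760 + 11.09526 = 21.168020 u
Δm = 21.168020 − 20.97139 = 0.196630 u

0.1966 u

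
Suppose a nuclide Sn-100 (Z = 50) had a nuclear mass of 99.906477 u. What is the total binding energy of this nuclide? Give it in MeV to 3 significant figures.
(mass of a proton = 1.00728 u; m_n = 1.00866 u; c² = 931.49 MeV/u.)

With 50 protons and 50 neutrons (A = 100):
Σm = 50·m_p + 50·m_n = 50.36400 + 50.43300 = 100.79700 u
Mass defect Δm = 100.79700 − 99.906477 = 0.890523 u
E_B = 0.890523 × 931.49 = 829.513 MeV

830 MeV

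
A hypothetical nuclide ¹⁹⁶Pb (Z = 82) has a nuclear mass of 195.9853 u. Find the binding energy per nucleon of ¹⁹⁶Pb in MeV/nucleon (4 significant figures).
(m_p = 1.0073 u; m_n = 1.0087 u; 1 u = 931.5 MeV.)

7.628 MeV/nucleon

Total constituent mass: 82 × 1.0073 + 114 × 1.0087 = 197.5904 u
Mass defect Δm = 197.5904 − 195.9853 = 1.6051 u
Binding energy = Δm·c² = 1.6051 × 931.5 MeV/u = 1495.15 MeV
Per nucleon: 1495.15 / 196 = 7.628 MeV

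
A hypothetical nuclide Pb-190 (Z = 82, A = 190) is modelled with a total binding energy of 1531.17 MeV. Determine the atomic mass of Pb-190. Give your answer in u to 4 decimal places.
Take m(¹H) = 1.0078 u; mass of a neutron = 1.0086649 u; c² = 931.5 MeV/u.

189.9316 u

Mass defect = 1531.17 MeV / (931.5 MeV/u) = 1.643768 u
Constituent mass = 82(1.0078) + 108(1.0086649) = 191.5754092 u
Atomic mass = 191.5754092 − 1.643768 = 189.9316412 u ≈ 189.9316 u (to 4 decimal places)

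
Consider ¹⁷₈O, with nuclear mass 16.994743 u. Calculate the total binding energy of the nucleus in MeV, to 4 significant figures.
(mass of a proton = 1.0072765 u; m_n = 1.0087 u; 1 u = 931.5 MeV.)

132.1 MeV

Z = 8, so N = A − Z = 17 − 8 = 9.
Total constituent mass: 8 × 1.0072765 + 9 × 1.0087 = 17.1365120 u
Δm = 17.1365120 − 16.994743 = 0.1417690 u
Converting to energy: 0.1417690 u × 931.5 MeV/u = 132.058 MeV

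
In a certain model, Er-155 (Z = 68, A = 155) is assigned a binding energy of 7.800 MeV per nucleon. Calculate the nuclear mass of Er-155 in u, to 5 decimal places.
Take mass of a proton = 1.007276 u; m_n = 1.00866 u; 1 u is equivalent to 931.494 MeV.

154.95027 u

Total binding energy = 155 × 7.800 = 1209.000 MeV
Mass defect = 1209.000 MeV / (931.494 MeV/u) = 1.2979150 u
Constituent mass = 68(1.007276) + 87(1.00866) = 156.248188 u
Nuclear mass = 156.248188 − 1.2979150 = 154.9502730 u ≈ 154.95027 u (to 5 decimal places)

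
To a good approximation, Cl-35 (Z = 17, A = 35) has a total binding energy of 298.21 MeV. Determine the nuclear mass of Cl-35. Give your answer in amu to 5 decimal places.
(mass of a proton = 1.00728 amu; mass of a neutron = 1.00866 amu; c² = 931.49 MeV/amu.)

Mass defect = 298.21 MeV / (931.49 MeV/amu) = 0.3201430 amu
Constituent mass = 17(1.00728) + 18(1.00866) = 35.27964 amu
Nuclear mass = 35.27964 − 0.3201430 = 34.9594970 amu ≈ 34.95950 amu (to 5 decimal places)

34.95950 amu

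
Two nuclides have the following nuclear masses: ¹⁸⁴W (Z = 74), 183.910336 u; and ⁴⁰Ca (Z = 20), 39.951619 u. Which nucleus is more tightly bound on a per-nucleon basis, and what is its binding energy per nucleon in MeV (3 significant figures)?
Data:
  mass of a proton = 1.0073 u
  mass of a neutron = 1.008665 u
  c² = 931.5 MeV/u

¹⁸⁴W: Σm = 74(1.0073) + 110(1.008665) = 185.493350 u; Δm = 1.583014 u; E_B = 1474.6 MeV; E_B/A = 8.014 MeV
⁴⁰Ca: Σm = 20(1.0073) + 20(1.008665) = 40.319300 u; Δm = 0.367681 u; E_B = 342.49 MeV; E_B/A = 8.562 MeV
⁴⁰Ca has the higher binding energy per nucleon, so it is the more tightly bound nucleus.

⁴⁰Ca; 8.56 MeV/nucleon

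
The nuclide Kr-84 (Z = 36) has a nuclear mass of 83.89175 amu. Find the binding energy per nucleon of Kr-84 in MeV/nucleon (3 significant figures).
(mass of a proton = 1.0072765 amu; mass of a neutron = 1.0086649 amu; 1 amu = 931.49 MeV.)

8.72 MeV/nucleon

Total constituent mass: 36 × 1.0072765 + 48 × 1.0086649 = 84.6778692 amu
The mass defect is 84.6778692 − 83.89175 = 0.7861192 amu.
Converting to energy: 0.7861192 amu × 931.49 MeV/amu = 732.262 MeV
Dividing by A = 84 gives 8.717 MeV per nucleon.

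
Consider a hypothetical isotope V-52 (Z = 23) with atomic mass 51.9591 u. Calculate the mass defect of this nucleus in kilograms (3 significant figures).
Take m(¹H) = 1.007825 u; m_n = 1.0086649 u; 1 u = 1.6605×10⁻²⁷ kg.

7.84e-28 kg

With 23 protons and 29 neutrons (A = 52):
Mass of separated nucleons = 23(1.007825) + 29(1.0086649) = 23.179975 + 29.2512821 = 52.4312571 u
The mass defect is 52.4312571 − 51.9591 = 0.4721571 u.
In SI units: 0.4721571 u × 1.6605×10⁻²⁷ kg/u = 7.8402e-28 kg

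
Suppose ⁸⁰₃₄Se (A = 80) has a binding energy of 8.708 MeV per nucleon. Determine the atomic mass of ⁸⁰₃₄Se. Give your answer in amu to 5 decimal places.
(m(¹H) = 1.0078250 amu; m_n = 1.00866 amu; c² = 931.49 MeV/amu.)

Total binding energy = 80 × 8.708 = 696.640 MeV
Mass defect = 696.640 MeV / (931.49 MeV/amu) = 0.7478771 amu
Constituent mass = 34(1.0078250) + 46(1.00866) = 80.6644100 amu
Atomic mass = 80.6644100 − 0.7478771 = 79.9165329 amu ≈ 79.91653 amu (to 5 decimal places)

79.91653 amu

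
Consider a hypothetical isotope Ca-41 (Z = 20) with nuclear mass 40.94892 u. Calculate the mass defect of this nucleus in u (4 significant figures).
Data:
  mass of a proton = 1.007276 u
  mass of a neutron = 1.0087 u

0.3793 u

Total constituent mass: 20 × 1.007276 + 21 × 1.0087 = 41.328220 u
Mass defect Δm = 41.328220 − 40.94892 = 0.379300 u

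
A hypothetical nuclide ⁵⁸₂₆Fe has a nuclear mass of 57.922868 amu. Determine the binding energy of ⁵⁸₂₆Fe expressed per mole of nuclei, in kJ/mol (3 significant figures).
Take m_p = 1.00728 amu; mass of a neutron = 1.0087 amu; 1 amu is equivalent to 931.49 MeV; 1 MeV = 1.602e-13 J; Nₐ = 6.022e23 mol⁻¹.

4.90e+10 kJ/mol

The nucleus contains 26 protons and 58 − 26 = 32 neutrons.
Mass of separated nucleons = 26(1.00728) + 32(1.0087) = 26.18928 + 32.2784 = 58.46768 amu
Δm = 58.46768 − 57.922868 = 0.544812 amu
Converting to energy: 0.544812 amu × 931.49 MeV/amu = 507.487 MeV
Per nucleus in joules: 507.487 MeV × 1.602e-13 J/MeV = 8.1299e-11 J
Per mole: 8.1299e-11 J × 6.022e23 mol⁻¹ = 4.8958e+13 J/mol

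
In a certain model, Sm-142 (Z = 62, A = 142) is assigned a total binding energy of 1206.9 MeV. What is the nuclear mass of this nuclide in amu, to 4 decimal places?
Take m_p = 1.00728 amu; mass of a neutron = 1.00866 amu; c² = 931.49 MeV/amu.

Mass defect = 1206.9 MeV / (931.49 MeV/amu) = 1.295666 amu
Constituent mass = 62(1.00728) + 80(1.00866) = 143.14416 amu
Nuclear mass = 143.14416 − 1.295666 = 141.848494 amu ≈ 141.8485 amu (to 4 decimal places)

141.8485 amu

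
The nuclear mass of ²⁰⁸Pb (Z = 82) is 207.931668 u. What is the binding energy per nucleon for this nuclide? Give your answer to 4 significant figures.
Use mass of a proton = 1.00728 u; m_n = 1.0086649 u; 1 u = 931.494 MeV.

7.869 MeV/nucleon

Z = 82, so N = A − Z = 208 − 82 = 126.
Total constituent mass: 82 × 1.00728 + 126 × 1.0086649 = 209.6887374 u
Δm = 209.6887374 − 207.931668 = 1.7570694 u
Converting to energy: 1.7570694 u × 931.494 MeV/u = 1636.70 MeV
BE/A = 1636.70 MeV / 208 = 7.869 MeV/nucleon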